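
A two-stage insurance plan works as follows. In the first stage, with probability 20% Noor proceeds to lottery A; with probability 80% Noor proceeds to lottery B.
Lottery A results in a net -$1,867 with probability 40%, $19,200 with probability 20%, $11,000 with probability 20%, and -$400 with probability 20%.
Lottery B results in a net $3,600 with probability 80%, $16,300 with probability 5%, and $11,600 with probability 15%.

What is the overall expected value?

$5,390.64

EV(A) = 0.4 × (-1867) + 0.2 × 19200 + 0.2 × 11000 + 0.2 × (-400) = -746.8 + 3840 + 2200 − 80 = 5213.2
EV(B) = 0.8 × 3600 + 0.05 × 16300 + 0.15 × 11600 = 2880 + 815 + 1740 = 5435
Overall = 0.2 × 5213.2 + 0.8 × 5435 = 1042.64 + 4348 = 5390.64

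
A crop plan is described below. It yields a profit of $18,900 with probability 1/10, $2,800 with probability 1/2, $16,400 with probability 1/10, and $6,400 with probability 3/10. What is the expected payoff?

EV = 1/10 × 18900 + 1/2 × 2800 + 1/10 × 16400 + 3/10 × 6400 = 1890 + 1400 + 1640 + 1920 = 6850

$6,850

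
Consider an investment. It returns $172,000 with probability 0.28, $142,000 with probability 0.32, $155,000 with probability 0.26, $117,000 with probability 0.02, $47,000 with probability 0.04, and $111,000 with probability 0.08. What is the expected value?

$147,000

EV = 0.28 × 172000 + 0.32 × 142000 + 0.26 × 155000 + 0.02 × 117000 + 0.04 × 47000 + 0.08 × 111000 = 48160 + 45440 + 40300 + 2340 + 1880 + 8880 = 147000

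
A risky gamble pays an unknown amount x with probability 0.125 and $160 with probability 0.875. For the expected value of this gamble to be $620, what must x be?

x = $3,840

0.125·x + 0.875·160 = 620
0.125·x = 620 − 140 = 480
x = 480 / 0.125 = 3840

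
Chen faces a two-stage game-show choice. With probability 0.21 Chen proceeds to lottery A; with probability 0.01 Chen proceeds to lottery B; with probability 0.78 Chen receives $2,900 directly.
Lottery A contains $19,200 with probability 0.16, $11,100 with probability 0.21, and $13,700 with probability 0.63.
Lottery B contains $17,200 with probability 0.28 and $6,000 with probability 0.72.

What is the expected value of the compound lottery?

$5,300.50

EV(A) = 0.16 × 19200 + 0.21 × 11100 + 0.63 × 13700 = 3072 + 2331 + 8631 = 14034
EV(B) = 0.28 × 17200 + 0.72 × 6000 = 4816 + 4320 = 9136
Branch C: 2900 (certain)
Overall = 0.21 × 14034 + 0.01 × 9136 + 0.78 × 2900 = 2947.14 + 91.36 + 2262 = 5300.5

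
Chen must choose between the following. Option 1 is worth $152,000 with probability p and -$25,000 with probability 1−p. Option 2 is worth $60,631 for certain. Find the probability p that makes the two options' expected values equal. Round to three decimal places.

p = 0.484

p·152000 + (1−p)·(-25000) = 60631
177000p − 25000 = 60631
p = (60631 + 25000) / 177000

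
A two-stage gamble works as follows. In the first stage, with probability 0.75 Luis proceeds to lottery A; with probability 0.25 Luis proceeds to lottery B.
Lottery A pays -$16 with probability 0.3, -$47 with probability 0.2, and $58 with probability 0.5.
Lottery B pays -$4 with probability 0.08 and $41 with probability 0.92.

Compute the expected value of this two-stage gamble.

$20.45

EV(A) = 0.3 × (-16) + 0.2 × (-47) + 0.5 × 58 = -4.8 − 9.4 + 29 = 14.8
EV(B) = 0.08 × (-4) + 0.92 × 41 = -0.32 + 37.72 = 37.4
Overall = 0.75 × 14.8 + 0.25 × 37.4 = 11.1 + 9.35 = 20.45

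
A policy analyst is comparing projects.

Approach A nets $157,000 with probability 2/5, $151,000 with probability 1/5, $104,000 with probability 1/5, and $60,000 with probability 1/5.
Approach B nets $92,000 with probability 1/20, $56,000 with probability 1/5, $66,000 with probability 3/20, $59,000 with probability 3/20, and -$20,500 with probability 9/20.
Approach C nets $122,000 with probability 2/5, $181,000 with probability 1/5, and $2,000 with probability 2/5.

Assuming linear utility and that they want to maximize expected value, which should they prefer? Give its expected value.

Approach A = 2/5 × 157000 + 1/5 × 151000 + 1/5 × 104000 + 1/5 × 60000 = 62800 + 30200 + 20800 + 12000 = 125800
Approach B = 1/20 × 92000 + 1/5 × 56000 + 3/20 × 66000 + 3/20 × 59000 + 9/20 × (-20500) = 4600 + 11200 + 9900 + 8850 − 9225 = 25325
Approach C = 2/5 × 122000 + 1/5 × 181000 + 2/5 × 2000 = 48800 + 36200 + 800 = 85800

Approach A ($125,800)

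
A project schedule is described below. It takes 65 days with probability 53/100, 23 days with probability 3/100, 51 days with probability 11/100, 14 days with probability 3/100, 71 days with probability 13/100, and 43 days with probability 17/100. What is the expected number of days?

57.71 days

EV = 53/100 × 65 + 3/100 × 23 + 11/100 × 51 + 3/100 × 14 + 13/100 × 71 + 17/100 × 43 = 34.45 + 0.69 + 5.61 + 0.42 + 9.23 + 7.31 = 57.71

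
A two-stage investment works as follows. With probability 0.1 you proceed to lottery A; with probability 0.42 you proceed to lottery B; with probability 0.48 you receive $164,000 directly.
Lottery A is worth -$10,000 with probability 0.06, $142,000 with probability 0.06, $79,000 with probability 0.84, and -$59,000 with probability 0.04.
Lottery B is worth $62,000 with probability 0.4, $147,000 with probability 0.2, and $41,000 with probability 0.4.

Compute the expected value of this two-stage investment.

$115,564

EV(A) = 0.06 × (-10000) + 0.06 × 142000 + 0.84 × 79000 + 0.04 × (-59000) = -600 + 8520 + 66360 − 2360 = 71920
EV(B) = 0.4 × 62000 + 0.2 × 147000 + 0.4 × 41000 = 24800 + 29400 + 16400 = 70600
Branch C: 164000 (certain)
Overall = 0.1 × 71920 + 0.42 × 70600 + 0.48 × 164000 = 7192 + 29652 + 78720 = 115564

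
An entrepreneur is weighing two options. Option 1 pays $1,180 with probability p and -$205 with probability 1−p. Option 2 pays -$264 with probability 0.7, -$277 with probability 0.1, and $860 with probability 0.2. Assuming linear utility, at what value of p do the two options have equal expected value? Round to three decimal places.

EV(Option 2) = 0.7 × (-264) + 0.1 × (-277) + 0.2 × 860 = -184.8 − 27.7 + 172 = -40.5
p·1180 + (1−p)·(-205) = -40.5
1385p − 205 = -40.5
p = (-40.5 + 205) / 1385

p = 0.119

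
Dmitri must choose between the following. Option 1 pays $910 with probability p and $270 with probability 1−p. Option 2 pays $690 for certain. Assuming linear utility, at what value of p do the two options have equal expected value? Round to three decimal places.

p = 0.656

p·910 + (1−p)·270 = 690
640p + 270 = 690
p = (690 − 270) / 640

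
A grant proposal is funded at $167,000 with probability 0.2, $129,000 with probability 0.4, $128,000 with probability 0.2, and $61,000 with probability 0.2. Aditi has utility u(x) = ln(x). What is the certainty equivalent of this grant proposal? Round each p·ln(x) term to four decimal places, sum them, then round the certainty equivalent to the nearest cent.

E[u] = 0.2·ln(167000) + 0.4·ln(129000) + 0.2·ln(128000) + 0.2·ln(61000) = 2.4051 + 4.7070 + 2.3520 + 2.2037 = 11.6678
CE = e^11.6678 ≈ 116751.15

$116,751.15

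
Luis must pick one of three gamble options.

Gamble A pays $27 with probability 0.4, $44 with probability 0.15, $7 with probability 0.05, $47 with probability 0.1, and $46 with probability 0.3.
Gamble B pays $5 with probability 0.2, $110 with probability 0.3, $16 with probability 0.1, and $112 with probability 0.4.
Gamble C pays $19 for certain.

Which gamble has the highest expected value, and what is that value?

Gamble A = 0.4 × 27 + 0.15 × 44 + 0.05 × 7 + 0.1 × 47 + 0.3 × 46 = 10.8 + 6.6 + 0.35 + 4.7 + 13.8 = 36.25
Gamble B = 0.2 × 5 + 0.3 × 110 + 0.1 × 16 + 0.4 × 112 = 1 + 33 + 1.6 + 44.8 = 80.4
Gamble C: 19 (certain)

Gamble B ($80.40)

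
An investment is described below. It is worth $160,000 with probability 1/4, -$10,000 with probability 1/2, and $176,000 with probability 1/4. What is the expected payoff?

$79,000

EV = 1/4 × 160000 + 1/2 × (-10000) + 1/4 × 176000 = 40000 − 5000 + 44000 = 79000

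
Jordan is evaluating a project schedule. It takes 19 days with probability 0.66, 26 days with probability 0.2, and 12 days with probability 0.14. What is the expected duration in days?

19.42 days

EV = 0.66 × 19 + 0.2 × 26 + 0.14 × 12 = 12.54 + 5.2 + 1.68 = 19.42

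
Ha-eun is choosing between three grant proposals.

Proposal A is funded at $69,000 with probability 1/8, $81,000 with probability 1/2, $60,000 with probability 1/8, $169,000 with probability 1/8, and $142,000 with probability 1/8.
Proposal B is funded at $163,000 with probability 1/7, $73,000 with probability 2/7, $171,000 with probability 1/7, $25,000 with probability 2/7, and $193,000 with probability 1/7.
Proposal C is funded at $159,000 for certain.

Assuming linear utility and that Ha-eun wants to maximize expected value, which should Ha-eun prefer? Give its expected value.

Proposal A = 1/8 × 69000 + 1/2 × 81000 + 1/8 × 60000 + 1/8 × 169000 + 1/8 × 142000 = 8625 + 40500 + 7500 + 21125 + 17750 = 95500
Proposal B = 1/7 × 163000 + 2/7 × 73000 + 1/7 × 171000 + 2/7 × 25000 + 1/7 × 193000 = 23285.7143 + 20857.1429 + 24428.5714 + 7142.8571 + 27571.4286 = 103285.7143
Proposal C: 159000 (certain)

Proposal C ($159,000)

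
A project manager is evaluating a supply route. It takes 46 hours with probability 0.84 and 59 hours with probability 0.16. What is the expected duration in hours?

EV = 0.84 × 46 + 0.16 × 59 = 38.64 + 9.44 = 48.08

48.08 hours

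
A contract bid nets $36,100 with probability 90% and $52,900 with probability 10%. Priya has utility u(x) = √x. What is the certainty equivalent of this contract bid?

$37,636

E[u] = 0.9·√36100 + 0.1·√52900 = 0.9·190 + 0.1·230 = 194
CE = (194)² = 37636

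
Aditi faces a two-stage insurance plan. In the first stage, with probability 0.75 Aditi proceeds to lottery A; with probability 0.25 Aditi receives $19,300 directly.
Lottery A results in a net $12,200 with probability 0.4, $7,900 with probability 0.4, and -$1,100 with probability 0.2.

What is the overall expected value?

$10,690

EV(A) = 0.4 × 12200 + 0.4 × 7900 + 0.2 × (-1100) = 4880 + 3160 − 220 = 7820
Branch B: 19300 (certain)
Overall = 0.75 × 7820 + 0.25 × 19300 = 5865 + 4825 = 10690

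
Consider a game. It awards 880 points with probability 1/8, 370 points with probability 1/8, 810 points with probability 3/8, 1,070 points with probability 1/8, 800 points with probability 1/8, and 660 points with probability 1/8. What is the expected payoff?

EV = 1/8 × 880 + 1/8 × 370 + 3/8 × 810 + 1/8 × 1070 + 1/8 × 800 + 1/8 × 660 = 110 + 46.25 + 303.75 + 133.75 + 100 + 82.5 = 776.25

776.25 points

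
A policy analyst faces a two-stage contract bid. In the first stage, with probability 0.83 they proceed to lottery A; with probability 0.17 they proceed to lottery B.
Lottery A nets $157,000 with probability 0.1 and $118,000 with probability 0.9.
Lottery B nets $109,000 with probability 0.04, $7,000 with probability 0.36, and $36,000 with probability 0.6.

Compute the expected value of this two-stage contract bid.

$106,018.60

EV(A) = 0.1 × 157000 + 0.9 × 118000 = 15700 + 106200 = 121900
EV(B) = 0.04 × 109000 + 0.36 × 7000 + 0.6 × 36000 = 4360 + 2520 + 21600 = 28480
Overall = 0.83 × 121900 + 0.17 × 28480 = 101177 + 4841.6 = 106018.6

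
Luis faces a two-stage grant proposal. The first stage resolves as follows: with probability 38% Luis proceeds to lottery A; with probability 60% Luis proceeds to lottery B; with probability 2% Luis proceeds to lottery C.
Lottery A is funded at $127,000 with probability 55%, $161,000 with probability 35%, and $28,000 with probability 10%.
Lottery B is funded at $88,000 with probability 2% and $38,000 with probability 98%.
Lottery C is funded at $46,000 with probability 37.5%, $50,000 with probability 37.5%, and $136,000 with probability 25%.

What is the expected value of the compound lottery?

$73,820

EV(A) = 0.55 × 127000 + 0.35 × 161000 + 0.1 × 28000 = 69850 + 56350 + 2800 = 129000
EV(B) = 0.02 × 88000 + 0.98 × 38000 = 1760 + 37240 = 39000
EV(C) = 0.375 × 46000 + 0.375 × 50000 + 0.25 × 136000 = 17250 + 18750 + 34000 = 70000
Overall = 0.38 × 129000 + 0.6 × 39000 + 0.02 × 70000 = 49020 + 23400 + 1400 = 73820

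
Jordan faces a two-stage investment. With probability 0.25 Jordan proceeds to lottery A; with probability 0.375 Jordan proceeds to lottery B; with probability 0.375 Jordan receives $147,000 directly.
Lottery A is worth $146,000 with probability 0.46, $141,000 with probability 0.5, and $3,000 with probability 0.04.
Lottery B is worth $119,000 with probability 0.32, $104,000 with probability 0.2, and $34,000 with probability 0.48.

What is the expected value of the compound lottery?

$117,770

EV(A) = 0.46 × 146000 + 0.5 × 141000 + 0.04 × 3000 = 67160 + 70500 + 120 = 137780
EV(B) = 0.32 × 119000 + 0.2 × 104000 + 0.48 × 34000 = 38080 + 20800 + 16320 = 75200
Branch C: 147000 (certain)
Overall = 0.25 × 137780 + 0.375 × 75200 + 0.375 × 147000 = 34445 + 28200 + 55125 = 117770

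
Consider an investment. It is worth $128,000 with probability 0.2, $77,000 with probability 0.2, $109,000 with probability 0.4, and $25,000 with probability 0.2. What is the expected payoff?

$89,600

EV = 0.2 × 128000 + 0.2 × 77000 + 0.4 × 109000 + 0.2 × 25000 = 25600 + 15400 + 43600 + 5000 = 89600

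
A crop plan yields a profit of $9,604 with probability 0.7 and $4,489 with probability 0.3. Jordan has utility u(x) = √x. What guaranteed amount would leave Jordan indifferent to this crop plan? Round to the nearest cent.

E[u] = 0.7·√9604 + 0.3·√4489 = 0.7·98 + 0.3·67 = 88.7
CE = (88.7)² = 7867.69

$7,867.69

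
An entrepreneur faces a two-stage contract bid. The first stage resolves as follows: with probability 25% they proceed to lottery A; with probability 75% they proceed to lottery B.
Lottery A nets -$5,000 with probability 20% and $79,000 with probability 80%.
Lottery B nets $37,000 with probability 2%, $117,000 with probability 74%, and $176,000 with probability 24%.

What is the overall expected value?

$112,720

EV(A) = 0.2 × (-5000) + 0.8 × 79000 = -1000 + 63200 = 62200
EV(B) = 0.02 × 37000 + 0.74 × 117000 + 0.24 × 176000 = 740 + 86580 + 42240 = 129560
Overall = 0.25 × 62200 + 0.75 × 129560 = 15550 + 97170 = 112720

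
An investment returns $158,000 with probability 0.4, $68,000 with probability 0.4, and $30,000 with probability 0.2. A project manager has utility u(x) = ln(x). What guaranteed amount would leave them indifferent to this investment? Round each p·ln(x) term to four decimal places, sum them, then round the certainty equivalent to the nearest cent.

$80,886.32

E[u] = 0.4·ln(158000) + 0.4·ln(68000) + 0.2·ln(30000) = 4.7881 + 4.4509 + 2.0618 = 11.3008
CE = e^11.3008 ≈ 80886.32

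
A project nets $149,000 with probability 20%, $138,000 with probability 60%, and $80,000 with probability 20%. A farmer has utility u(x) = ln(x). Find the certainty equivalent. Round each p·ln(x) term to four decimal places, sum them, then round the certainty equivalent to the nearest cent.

E[u] = 0.2·ln(149000) + 0.6·ln(138000) + 0.2·ln(80000) = 2.3823 + 7.1010 + 2.2580 = 11.7413
CE = e^11.7413 ≈ 125655.59

$125,655.59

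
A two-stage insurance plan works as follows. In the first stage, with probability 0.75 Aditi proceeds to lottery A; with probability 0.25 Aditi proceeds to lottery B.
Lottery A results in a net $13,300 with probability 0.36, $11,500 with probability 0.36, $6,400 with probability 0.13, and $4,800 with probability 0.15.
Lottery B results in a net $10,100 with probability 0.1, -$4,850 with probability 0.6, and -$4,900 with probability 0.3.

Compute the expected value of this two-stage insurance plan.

$7,017.50

EV(A) = 0.36 × 13300 + 0.36 × 11500 + 0.13 × 6400 + 0.15 × 4800 = 4788 + 4140 + 832 + 720 = 10480
EV(B) = 0.1 × 10100 + 0.6 × (-4850) + 0.3 × (-4900) = 1010 − 2910 − 1470 = -3370
Overall = 0.75 × 10480 + 0.25 × (-3370) = 7860 − 842.5 = 7017.5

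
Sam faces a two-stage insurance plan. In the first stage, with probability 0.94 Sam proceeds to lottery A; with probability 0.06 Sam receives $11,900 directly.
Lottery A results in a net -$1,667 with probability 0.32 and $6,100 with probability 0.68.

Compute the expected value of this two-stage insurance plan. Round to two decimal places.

$4,111.69

EV(A) = 0.32 × (-1667) + 0.68 × 6100 = -533.44 + 4148 = 3614.56
Branch B: 11900 (certain)
Overall = 0.94 × 3614.56 + 0.06 × 11900 = 3397.6864 + 714 = 4111.6864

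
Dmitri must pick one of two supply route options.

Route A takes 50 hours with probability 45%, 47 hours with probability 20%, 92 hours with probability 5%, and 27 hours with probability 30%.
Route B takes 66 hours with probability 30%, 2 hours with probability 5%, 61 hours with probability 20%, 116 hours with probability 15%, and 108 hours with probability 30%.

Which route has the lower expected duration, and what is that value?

Route A (44.6 hours)

Route A = 0.45 × 50 + 0.2 × 47 + 0.05 × 92 + 0.3 × 27 = 22.5 + 9.4 + 4.6 + 8.1 = 44.6
Route B = 0.3 × 66 + 0.05 × 2 + 0.2 × 61 + 0.15 × 116 + 0.3 × 108 = 19.8 + 0.1 + 12.2 + 17.4 + 32.4 = 81.9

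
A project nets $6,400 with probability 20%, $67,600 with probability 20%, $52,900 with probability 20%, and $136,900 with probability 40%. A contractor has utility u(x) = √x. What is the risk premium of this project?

E[u] = 0.2·√6400 + 0.2·√67600 + 0.2·√52900 + 0.4·√136900 = 0.2·80 + 0.2·260 + 0.2·230 + 0.4·370 = 262
CE = (262)² = 68644
Risk premium = EV − CE = 80140 − 68644 = 11496

$11,496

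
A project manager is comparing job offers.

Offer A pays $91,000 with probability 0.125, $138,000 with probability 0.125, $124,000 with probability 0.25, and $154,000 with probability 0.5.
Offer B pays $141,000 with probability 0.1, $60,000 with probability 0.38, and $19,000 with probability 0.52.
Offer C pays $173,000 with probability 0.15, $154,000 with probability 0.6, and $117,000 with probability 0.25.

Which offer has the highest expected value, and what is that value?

Offer A = 0.125 × 91000 + 0.125 × 138000 + 0.25 × 124000 + 0.5 × 154000 = 11375 + 17250 + 31000 + 77000 = 136625
Offer B = 0.1 × 141000 + 0.38 × 60000 + 0.52 × 19000 = 14100 + 22800 + 9880 = 46780
Offer C = 0.15 × 173000 + 0.6 × 154000 + 0.25 × 117000 = 25950 + 92400 + 29250 = 147600

Offer C ($147,600)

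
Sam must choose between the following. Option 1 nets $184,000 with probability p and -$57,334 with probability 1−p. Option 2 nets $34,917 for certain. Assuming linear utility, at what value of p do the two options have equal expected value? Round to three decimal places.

p = 0.382

p·184000 + (1−p)·(-57334) = 34917
241334p − 57334 = 34917
p = (34917 + 57334) / 241334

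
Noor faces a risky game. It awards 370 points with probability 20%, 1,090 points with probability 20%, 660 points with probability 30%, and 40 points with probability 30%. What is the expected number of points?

502 points

EV = 0.2 × 370 + 0.2 × 1090 + 0.3 × 660 + 0.3 × 40 = 74 + 218 + 198 + 12 = 502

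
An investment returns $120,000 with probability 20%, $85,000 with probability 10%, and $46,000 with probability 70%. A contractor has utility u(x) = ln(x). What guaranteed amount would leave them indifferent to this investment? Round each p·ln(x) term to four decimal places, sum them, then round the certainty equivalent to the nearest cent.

$59,248.75

E[u] = 0.2·ln(120000) + 0.1·ln(85000) + 0.7·ln(46000) = 2.3390 + 1.1350 + 7.5155 = 10.9895
CE = e^10.9895 ≈ 59248.75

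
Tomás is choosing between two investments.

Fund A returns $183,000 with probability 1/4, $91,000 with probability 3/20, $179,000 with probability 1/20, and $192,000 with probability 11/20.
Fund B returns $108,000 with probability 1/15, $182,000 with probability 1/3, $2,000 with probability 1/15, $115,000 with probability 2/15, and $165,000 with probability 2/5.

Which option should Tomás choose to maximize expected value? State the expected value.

Fund A ($173,950)

Fund A = 1/4 × 183000 + 3/20 × 91000 + 1/20 × 179000 + 11/20 × 192000 = 45750 + 13650 + 8950 + 105600 = 173950
Fund B = 1/15 × 108000 + 1/3 × 182000 + 1/15 × 2000 + 2/15 × 115000 + 2/5 × 165000 = 7200 + 60666.6667 + 133.3333 + 15333.3333 + 66000 = 149333.3333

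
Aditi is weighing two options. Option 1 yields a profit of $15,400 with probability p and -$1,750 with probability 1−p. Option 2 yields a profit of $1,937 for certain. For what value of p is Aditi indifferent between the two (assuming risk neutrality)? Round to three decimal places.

p = 0.215

p·15400 + (1−p)·(-1750) = 1937
17150p − 1750 = 1937
p = (1937 + 1750) / 17150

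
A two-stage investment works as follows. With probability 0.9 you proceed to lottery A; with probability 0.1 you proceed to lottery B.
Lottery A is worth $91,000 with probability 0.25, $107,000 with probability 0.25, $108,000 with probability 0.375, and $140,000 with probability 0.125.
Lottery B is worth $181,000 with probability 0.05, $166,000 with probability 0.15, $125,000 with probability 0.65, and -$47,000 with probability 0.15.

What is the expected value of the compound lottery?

$107,565

EV(A) = 0.25 × 91000 + 0.25 × 107000 + 0.375 × 108000 + 0.125 × 140000 = 22750 + 26750 + 40500 + 17500 = 107500
EV(B) = 0.05 × 181000 + 0.15 × 166000 + 0.65 × 125000 + 0.15 × (-47000) = 9050 + 24900 + 81250 − 7050 = 108150
Overall = 0.9 × 107500 + 0.1 × 108150 = 96750 + 10815 = 107565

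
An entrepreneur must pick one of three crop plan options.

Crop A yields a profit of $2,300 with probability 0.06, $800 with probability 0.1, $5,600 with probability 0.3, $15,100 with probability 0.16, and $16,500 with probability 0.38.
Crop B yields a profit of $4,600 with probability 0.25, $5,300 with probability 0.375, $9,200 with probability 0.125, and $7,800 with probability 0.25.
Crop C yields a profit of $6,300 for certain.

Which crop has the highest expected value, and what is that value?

Crop A = 0.06 × 2300 + 0.1 × 800 + 0.3 × 5600 + 0.16 × 15100 + 0.38 × 16500 = 138 + 80 + 1680 + 2416 + 6270 = 10584
Crop B = 0.25 × 4600 + 0.375 × 5300 + 0.125 × 9200 + 0.25 × 7800 = 1150 + 1987.5 + 1150 + 1950 = 6237.5
Crop C: 6300 (certain)

Crop A ($10,584)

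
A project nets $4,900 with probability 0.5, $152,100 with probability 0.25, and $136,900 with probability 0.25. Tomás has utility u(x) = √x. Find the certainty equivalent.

E[u] = 0.5·√4900 + 0.25·√152100 + 0.25·√136900 = 0.5·70 + 0.25·390 + 0.25·370 = 225
CE = (225)² = 50625

$50,625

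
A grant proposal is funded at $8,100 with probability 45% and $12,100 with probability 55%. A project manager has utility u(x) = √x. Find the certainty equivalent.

$10,201

E[u] = 0.45·√8100 + 0.55·√12100 = 0.45·90 + 0.55·110 = 101
CE = (101)² = 10201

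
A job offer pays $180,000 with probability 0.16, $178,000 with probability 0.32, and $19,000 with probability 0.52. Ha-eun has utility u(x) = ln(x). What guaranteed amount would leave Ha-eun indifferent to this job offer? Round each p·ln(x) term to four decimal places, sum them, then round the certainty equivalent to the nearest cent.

E[u] = 0.16·ln(180000) + 0.32·ln(178000) + 0.52·ln(19000) = 1.9361 + 3.8687 + 5.1231 = 10.9279
CE = e^10.9279 ≈ 55709.17

$55,709.17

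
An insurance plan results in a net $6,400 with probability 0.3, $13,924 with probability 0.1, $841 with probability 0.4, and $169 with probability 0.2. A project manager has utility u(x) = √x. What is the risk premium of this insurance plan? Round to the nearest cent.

E[u] = 0.3·√6400 + 0.1·√13924 + 0.4·√841 + 0.2·√169 = 0.3·80 + 0.1·118 + 0.4·29 + 0.2·13 = 50
CE = (50)² = 2500
Risk premium = EV − CE = 3682.6 − 2500 = 1182.6

$1,182.60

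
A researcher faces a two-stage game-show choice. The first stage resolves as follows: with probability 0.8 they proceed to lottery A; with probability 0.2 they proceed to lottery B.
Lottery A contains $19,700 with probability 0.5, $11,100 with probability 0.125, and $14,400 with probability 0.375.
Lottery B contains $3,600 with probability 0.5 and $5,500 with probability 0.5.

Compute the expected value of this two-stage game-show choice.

EV(A) = 0.5 × 19700 + 0.125 × 11100 + 0.375 × 14400 = 9850 + 1387.5 + 5400 = 16637.5
EV(B) = 0.5 × 3600 + 0.5 × 5500 = 1800 + 2750 = 4550
Overall = 0.8 × 16637.5 + 0.2 × 4550 = 13310 + 910 = 14220

$14,220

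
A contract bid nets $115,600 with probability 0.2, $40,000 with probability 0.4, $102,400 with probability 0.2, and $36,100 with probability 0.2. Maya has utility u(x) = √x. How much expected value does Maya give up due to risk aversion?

$4,320

E[u] = 0.2·√115600 + 0.4·√40000 + 0.2·√102400 + 0.2·√36100 = 0.2·340 + 0.4·200 + 0.2·320 + 0.2·190 = 250
CE = (250)² = 62500
Risk premium = EV − CE = 66820 − 62500 = 4320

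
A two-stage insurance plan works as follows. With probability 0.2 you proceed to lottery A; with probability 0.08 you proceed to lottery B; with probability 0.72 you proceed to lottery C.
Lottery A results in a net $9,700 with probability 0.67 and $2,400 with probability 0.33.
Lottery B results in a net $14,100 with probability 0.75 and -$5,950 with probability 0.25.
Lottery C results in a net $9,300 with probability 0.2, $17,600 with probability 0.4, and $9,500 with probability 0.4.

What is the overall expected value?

EV(A) = 0.67 × 9700 + 0.33 × 2400 = 6499 + 792 = 7291
EV(B) = 0.75 × 14100 + 0.25 × (-5950) = 10575 − 1487.5 = 9087.5
EV(C) = 0.2 × 9300 + 0.4 × 17600 + 0.4 × 9500 = 1860 + 7040 + 3800 = 12700
Overall = 0.2 × 7291 + 0.08 × 9087.5 + 0.72 × 12700 = 1458.2 + 727 + 9144 = 11329.2

$11,329.20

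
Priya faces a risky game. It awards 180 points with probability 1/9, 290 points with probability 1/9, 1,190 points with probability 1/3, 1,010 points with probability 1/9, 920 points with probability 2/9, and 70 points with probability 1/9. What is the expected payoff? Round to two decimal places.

773.33 points

EV = 1/9 × 180 + 1/9 × 290 + 1/3 × 1190 + 1/9 × 1010 + 2/9 × 920 + 1/9 × 70 = 20 + 32.2222 + 396.6667 + 112.2222 + 204.4444 + 7.7778 = 773.3333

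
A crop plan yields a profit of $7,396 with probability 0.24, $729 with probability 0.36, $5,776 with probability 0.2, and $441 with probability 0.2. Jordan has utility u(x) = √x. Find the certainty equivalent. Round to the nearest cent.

$2,476.06

E[u] = 0.24·√7396 + 0.36·√729 + 0.2·√5776 + 0.2·√441 = 0.24·86 + 0.36·27 + 0.2·76 + 0.2·21 = 49.76
CE = (49.76)² = 2476.0576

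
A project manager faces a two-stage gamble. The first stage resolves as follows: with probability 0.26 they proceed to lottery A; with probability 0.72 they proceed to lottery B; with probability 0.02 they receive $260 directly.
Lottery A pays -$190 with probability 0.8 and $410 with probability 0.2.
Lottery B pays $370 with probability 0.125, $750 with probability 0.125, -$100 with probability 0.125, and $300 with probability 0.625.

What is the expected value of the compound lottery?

EV(A) = 0.8 × (-190) + 0.2 × 410 = -152 + 82 = -70
EV(B) = 0.125 × 370 + 0.125 × 750 + 0.125 × (-100) + 0.625 × 300 = 46.25 + 93.75 − 12.5 + 187.5 = 315
Branch C: 260 (certain)
Overall = 0.26 × (-70) + 0.72 × 315 + 0.02 × 260 = -18.2 + 226.8 + 5.2 = 213.8

$213.80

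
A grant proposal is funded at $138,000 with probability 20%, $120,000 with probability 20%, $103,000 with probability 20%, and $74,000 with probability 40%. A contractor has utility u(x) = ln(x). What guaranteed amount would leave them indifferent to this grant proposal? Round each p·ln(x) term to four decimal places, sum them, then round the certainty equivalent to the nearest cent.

$98,636.83

E[u] = 0.2·ln(138000) + 0.2·ln(120000) + 0.2·ln(103000) + 0.4·ln(74000) = 2.3670 + 2.3390 + 2.3085 + 4.4847 = 11.4992
CE = e^11.4992 ≈ 98636.83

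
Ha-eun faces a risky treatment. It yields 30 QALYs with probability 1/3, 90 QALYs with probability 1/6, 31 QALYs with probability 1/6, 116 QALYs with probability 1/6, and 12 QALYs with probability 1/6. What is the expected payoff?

EV = 1/3 × 30 + 1/6 × 90 + 1/6 × 31 + 1/6 × 116 + 1/6 × 12 = 10 + 15 + 5.1667 + 19.3333 + 2 = 51.5

51.5 QALYs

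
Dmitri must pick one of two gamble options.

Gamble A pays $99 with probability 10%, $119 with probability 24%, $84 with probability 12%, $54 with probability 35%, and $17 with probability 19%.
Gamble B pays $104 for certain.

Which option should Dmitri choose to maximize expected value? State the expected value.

Gamble B ($104)

Gamble A = 0.1 × 99 + 0.24 × 119 + 0.12 × 84 + 0.35 × 54 + 0.19 × 17 = 9.9 + 28.56 + 10.08 + 18.9 + 3.23 = 70.67
Gamble B: 104 (certain)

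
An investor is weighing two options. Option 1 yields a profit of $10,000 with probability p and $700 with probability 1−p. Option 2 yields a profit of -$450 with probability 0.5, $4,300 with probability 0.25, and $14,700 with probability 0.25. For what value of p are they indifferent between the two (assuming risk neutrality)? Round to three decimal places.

EV(Option 2) = 0.5 × (-450) + 0.25 × 4300 + 0.25 × 14700 = -225 + 1075 + 3675 = 4525
p·10000 + (1−p)·700 = 4525
9300p + 700 = 4525
p = (4525 − 700) / 9300

p = 0.411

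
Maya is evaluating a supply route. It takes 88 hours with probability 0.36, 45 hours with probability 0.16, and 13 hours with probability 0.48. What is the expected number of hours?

45.12 hours

EV = 0.36 × 88 + 0.16 × 45 + 0.48 × 13 = 31.68 + 7.2 + 6.24 = 45.12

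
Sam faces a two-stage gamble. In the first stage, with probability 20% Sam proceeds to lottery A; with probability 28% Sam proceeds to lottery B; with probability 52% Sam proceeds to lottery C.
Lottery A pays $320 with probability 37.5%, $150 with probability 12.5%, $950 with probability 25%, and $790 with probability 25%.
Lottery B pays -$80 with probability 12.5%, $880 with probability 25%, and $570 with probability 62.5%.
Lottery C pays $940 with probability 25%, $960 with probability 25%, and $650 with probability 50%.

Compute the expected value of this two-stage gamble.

$689.30

EV(A) = 0.375 × 320 + 0.125 × 150 + 0.25 × 950 + 0.25 × 790 = 120 + 18.75 + 237.5 + 197.5 = 573.75
EV(B) = 0.125 × (-80) + 0.25 × 880 + 0.625 × 570 = -10 + 220 + 356.25 = 566.25
EV(C) = 0.25 × 940 + 0.25 × 960 + 0.5 × 650 = 235 + 240 + 325 = 800
Overall = 0.2 × 573.75 + 0.28 × 566.25 + 0.52 × 800 = 114.75 + 158.55 + 416 = 689.3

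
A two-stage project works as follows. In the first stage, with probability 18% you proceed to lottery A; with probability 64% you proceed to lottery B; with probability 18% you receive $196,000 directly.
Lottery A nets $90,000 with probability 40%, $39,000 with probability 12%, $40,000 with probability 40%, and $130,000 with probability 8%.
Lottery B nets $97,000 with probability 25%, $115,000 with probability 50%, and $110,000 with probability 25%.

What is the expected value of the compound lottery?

EV(A) = 0.4 × 90000 + 0.12 × 39000 + 0.4 × 40000 + 0.08 × 130000 = 36000 + 4680 + 16000 + 10400 = 67080
EV(B) = 0.25 × 97000 + 0.5 × 115000 + 0.25 × 110000 = 24250 + 57500 + 27500 = 109250
Branch C: 196000 (certain)
Overall = 0.18 × 67080 + 0.64 × 109250 + 0.18 × 196000 = 12074.4 + 69920 + 35280 = 117274.4

$117,274.40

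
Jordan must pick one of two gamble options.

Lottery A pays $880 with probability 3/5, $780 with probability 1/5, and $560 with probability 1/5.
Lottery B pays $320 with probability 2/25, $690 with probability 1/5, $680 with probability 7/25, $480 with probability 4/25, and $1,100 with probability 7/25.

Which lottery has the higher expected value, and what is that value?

Lottery A ($796)

Lottery A = 3/5 × 880 + 1/5 × 780 + 1/5 × 560 = 528 + 156 + 112 = 796
Lottery B = 2/25 × 320 + 1/5 × 690 + 7/25 × 680 + 4/25 × 480 + 7/25 × 1100 = 25.6 + 138 + 190.4 + 76.8 + 308 = 738.8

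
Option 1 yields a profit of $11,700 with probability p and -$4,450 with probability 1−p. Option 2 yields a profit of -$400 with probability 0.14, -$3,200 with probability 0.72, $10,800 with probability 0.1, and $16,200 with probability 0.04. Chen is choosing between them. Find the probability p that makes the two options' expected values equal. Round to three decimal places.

EV(Option 2) = 0.14 × (-400) + 0.72 × (-3200) + 0.1 × 10800 + 0.04 × 16200 = -56 − 2304 + 1080 + 648 = -632
p·11700 + (1−p)·(-4450) = -632
16150p − 4450 = -632
p = (-632 + 4450) / 16150

p = 0.236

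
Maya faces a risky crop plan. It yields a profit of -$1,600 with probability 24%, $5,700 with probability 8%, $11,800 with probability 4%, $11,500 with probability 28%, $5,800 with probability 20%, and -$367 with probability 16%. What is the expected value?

$4,865.28

EV = 0.24 × (-1600) + 0.08 × 5700 + 0.04 × 11800 + 0.28 × 11500 + 0.2 × 5800 + 0.16 × (-367) = -384 + 456 + 472 + 3220 + 1160 − 58.72 = 4865.28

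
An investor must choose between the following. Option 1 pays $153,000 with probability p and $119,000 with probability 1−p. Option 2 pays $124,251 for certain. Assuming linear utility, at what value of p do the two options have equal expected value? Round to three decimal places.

p·153000 + (1−p)·119000 = 124251
34000p + 119000 = 124251
p = (124251 − 119000) / 34000

p = 0.154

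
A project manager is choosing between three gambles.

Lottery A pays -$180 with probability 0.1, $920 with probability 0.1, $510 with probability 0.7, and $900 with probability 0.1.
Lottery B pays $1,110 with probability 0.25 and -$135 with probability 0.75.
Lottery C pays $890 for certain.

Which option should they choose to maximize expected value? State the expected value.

Lottery A = 0.1 × (-180) + 0.1 × 920 + 0.7 × 510 + 0.1 × 900 = -18 + 92 + 357 + 90 = 521
Lottery B = 0.25 × 1110 + 0.75 × (-135) = 277.5 − 101.25 = 176.25
Lottery C: 890 (certain)

Lottery C ($890)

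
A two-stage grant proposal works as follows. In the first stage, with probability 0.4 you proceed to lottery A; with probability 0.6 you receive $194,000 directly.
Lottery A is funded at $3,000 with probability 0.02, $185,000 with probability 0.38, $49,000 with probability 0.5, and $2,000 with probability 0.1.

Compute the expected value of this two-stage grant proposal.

EV(A) = 0.02 × 3000 + 0.38 × 185000 + 0.5 × 49000 + 0.1 × 2000 = 60 + 70300 + 24500 + 200 = 95060
Branch B: 194000 (certain)
Overall = 0.4 × 95060 + 0.6 × 194000 = 38024 + 116400 = 154424

$154,424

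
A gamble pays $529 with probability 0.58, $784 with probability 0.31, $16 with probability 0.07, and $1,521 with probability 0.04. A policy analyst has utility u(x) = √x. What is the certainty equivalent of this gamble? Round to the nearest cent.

E[u] = 0.58·√529 + 0.31·√784 + 0.07·√16 + 0.04·√1521 = 0.58·23 + 0.31·28 + 0.07·4 + 0.04·39 = 23.86
CE = (23.86)² = 569.2996

$569.30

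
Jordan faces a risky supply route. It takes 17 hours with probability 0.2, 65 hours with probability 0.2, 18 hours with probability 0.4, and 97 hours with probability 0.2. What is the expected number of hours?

EV = 0.2 × 17 + 0.2 × 65 + 0.4 × 18 + 0.2 × 97 = 3.4 + 13 + 7.2 + 19.4 = 43

43 hours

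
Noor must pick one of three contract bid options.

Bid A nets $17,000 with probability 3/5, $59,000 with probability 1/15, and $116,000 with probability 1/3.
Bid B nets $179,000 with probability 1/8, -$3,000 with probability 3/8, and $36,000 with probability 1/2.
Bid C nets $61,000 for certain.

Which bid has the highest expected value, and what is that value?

Bid C ($61,000)

Bid A = 3/5 × 17000 + 1/15 × 59000 + 1/3 × 116000 = 10200 + 3933.3333 + 38666.6667 = 52800
Bid B = 1/8 × 179000 + 3/8 × (-3000) + 1/2 × 36000 = 22375 − 1125 + 18000 = 39250
Bid C: 61000 (certain)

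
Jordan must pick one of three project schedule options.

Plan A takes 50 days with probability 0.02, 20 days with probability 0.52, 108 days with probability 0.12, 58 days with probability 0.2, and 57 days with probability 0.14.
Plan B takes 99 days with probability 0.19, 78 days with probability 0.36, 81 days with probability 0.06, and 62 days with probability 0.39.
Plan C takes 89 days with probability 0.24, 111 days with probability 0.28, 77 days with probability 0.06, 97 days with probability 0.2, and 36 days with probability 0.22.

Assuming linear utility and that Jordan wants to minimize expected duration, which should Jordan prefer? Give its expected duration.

Plan A = 0.02 × 50 + 0.52 × 20 + 0.12 × 108 + 0.2 × 58 + 0.14 × 57 = 1 + 10.4 + 12.96 + 11.6 + 7.98 = 43.94
Plan B = 0.19 × 99 + 0.36 × 78 + 0.06 × 81 + 0.39 × 62 = 18.81 + 28.08 + 4.86 + 24.18 = 75.93
Plan C = 0.24 × 89 + 0.28 × 111 + 0.06 × 77 + 0.2 × 97 + 0.22 × 36 = 21.36 + 31.08 + 4.62 + 19.4 + 7.92 = 84.38

Plan A (43.94 days)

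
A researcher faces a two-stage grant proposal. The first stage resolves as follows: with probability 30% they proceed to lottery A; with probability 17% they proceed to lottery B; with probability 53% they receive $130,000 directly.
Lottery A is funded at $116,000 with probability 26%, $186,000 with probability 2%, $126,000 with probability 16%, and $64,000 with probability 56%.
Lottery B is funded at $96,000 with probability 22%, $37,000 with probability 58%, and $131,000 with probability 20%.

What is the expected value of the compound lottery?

$107,556.60

EV(A) = 0.26 × 116000 + 0.02 × 186000 + 0.16 × 126000 + 0.56 × 64000 = 30160 + 3720 + 20160 + 35840 = 89880
EV(B) = 0.22 × 96000 + 0.58 × 37000 + 0.2 × 131000 = 21120 + 21460 + 26200 = 68780
Branch C: 130000 (certain)
Overall = 0.3 × 89880 + 0.17 × 68780 + 0.53 × 130000 = 26964 + 11692.6 + 68900 = 107556.6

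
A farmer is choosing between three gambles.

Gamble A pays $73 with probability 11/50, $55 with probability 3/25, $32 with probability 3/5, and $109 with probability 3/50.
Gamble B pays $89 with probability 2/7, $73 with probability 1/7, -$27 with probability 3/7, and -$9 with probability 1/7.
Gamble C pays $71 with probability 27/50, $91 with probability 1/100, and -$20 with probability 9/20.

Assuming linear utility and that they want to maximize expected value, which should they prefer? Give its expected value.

Gamble A ($48.40)

Gamble A = 11/50 × 73 + 3/25 × 55 + 3/5 × 32 + 3/50 × 109 = 16.06 + 6.6 + 19.2 + 6.54 = 48.4
Gamble B = 2/7 × 89 + 1/7 × 73 + 3/7 × (-27) + 1/7 × (-9) = 25.4286 + 10.4286 − 11.5714 − 1.2857 = 23
Gamble C = 27/50 × 71 + 1/100 × 91 + 9/20 × (-20) = 38.34 + 0.91 − 9 = 30.25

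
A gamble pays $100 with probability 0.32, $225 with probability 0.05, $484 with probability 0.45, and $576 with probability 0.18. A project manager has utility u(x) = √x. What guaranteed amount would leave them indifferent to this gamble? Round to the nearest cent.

E[u] = 0.32·√100 + 0.05·√225 + 0.45·√484 + 0.18·√576 = 0.32·10 + 0.05·15 + 0.45·22 + 0.18·24 = 18.17
CE = (18.17)² = 330.1489

$330.15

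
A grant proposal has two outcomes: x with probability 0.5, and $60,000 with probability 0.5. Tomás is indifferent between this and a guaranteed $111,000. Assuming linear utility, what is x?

x = $162,000

0.5·x + 0.5·60000 = 111000
0.5·x = 111000 − 30000 = 81000
x = 81000 / 0.5 = 162000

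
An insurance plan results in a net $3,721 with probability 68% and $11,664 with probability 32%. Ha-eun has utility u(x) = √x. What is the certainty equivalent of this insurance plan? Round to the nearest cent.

$5,782.08

E[u] = 0.68·√3721 + 0.32·√11664 = 0.68·61 + 0.32·108 = 76.04
CE = (76.04)² = 5782.0816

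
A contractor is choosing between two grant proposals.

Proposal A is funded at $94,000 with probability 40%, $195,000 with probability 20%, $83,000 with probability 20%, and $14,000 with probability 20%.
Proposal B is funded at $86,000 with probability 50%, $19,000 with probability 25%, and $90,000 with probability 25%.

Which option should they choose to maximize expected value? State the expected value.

Proposal A ($96,000)

Proposal A = 0.4 × 94000 + 0.2 × 195000 + 0.2 × 83000 + 0.2 × 14000 = 37600 + 39000 + 16600 + 2800 = 96000
Proposal B = 0.5 × 86000 + 0.25 × 19000 + 0.25 × 90000 = 43000 + 4750 + 22500 = 70250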